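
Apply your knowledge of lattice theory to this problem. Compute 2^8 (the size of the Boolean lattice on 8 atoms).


Power set = 2^n.
2^8 = 256


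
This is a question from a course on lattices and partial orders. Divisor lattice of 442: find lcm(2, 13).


In a divisor lattice, join = lcm (least common multiple).
gcd(2,13) = 1
lcm(2,13) = 2*13/gcd = 26/1 = 26


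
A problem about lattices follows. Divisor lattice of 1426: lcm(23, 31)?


Join=lcm.
gcd(23,31)=1
lcm=713


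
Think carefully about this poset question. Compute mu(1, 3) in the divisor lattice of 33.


In a divisor lattice, mu(a,b) = mu(b/a) where mu is the classical Mobius function.
b/a = 3/1 = 3
Prime factorization of 3: primes [3]
3 is squarefree with 1 prime factor(s), so mu(3) = (-1)^1 = -1


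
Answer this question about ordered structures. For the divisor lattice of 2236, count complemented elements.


An element a is complemented if some b has a meet b = bottom, a join b = top.
a is complemented iff gcd(a, n/a)=1, i.e. a is a unitary divisor of 2236.
Complemented elements: 1, 4, 13, 43, 52, 172, ... (2 more)
Count: 8


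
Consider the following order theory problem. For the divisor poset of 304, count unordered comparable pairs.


A comparable pair {a,b} has a < b or b < a in the order.
Count unordered pairs where one element is strictly below the other.
Examples: {1,2}, {1,4}, {1,8}, {1,16}, ...
Total comparable pairs: 35


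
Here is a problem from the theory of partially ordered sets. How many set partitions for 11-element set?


B(n) = number of set partitions of an n-element set.
B(n) satisfies the recurrence: B(n+1) = sum_k C(n,k)*B(k).
B(11) = 678570


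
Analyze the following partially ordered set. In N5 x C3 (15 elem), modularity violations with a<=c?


Modular law: if a <= c then a v (b ^ c) = (a v b) ^ c.
Check all triples (a,b,c) with a <= c among 15 elements.
  e.g. a=(a,0), b=(c,0), c=(b,0): lhs=(a,0) != rhs=(b,0)
  e.g. a=(a,0), b=(c,1), c=(b,0): lhs=(a,0) != rhs=(b,0)
Total violating triples: 18


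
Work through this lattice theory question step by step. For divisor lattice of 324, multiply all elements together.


Divisors of 324: [1, 2, 3, 4, 6, 9, 12, 18, 27, 36, 54, 81, 108, 162, 324]
Product = n^(d(n)/2) = 324^(15/2)
Product = 6746640616477458432


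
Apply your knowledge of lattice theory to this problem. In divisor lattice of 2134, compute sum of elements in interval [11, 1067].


Interval [11,1067] in divisors of 2134: [11, 1067]
Sum = 1078


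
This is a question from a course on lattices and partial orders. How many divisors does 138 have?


Divisors of 138: [1, 2, 3, 6, 23, 46, 69, 138]
Count: 8


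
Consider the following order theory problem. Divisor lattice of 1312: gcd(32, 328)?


Meet=gcd.
gcd(32,328)=8


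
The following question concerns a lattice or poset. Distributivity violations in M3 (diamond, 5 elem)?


Distributive law: a ^ (b v c) = (a ^ b) v (a ^ c).
Check all 5^3 = 125 ordered triples (a,b,c).
  e.g. a=a1, b=a2, c=a3: lhs=a1 != rhs=0
  e.g. a=a1, b=a3, c=a2: lhs=a1 != rhs=0
Total violating triples: 6


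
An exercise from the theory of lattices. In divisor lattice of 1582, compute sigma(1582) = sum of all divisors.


sigma(n) = sum of divisors.
Divisors of 1582: [1, 2, 7, 14, 113, 226, 791, 1582]
Sum = 2736


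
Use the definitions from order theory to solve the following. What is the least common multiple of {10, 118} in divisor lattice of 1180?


In a divisor lattice, join = lcm (least common multiple).
Compute lcm iteratively: start with first element, then lcm(current, next).
Elements: [10, 118]
lcm(10,118) = 590
Final lcm = 590


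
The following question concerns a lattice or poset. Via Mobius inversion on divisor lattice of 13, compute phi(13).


phi(n) = n * prod_{p|n} (1 - 1/p).
Prime divisors of 13: [13]
phi(13) = 13 * (1 - 1/13)
phi(13) = 12


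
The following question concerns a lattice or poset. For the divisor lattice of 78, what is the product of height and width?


Height = length of longest chain minus 1; width = size of largest antichain.
A maximum chain: 1 | 13 | 39 | 78  (height 3).
A maximum antichain: {2, 3, 13}  (width 3).
Product = 3 * 3 = 9


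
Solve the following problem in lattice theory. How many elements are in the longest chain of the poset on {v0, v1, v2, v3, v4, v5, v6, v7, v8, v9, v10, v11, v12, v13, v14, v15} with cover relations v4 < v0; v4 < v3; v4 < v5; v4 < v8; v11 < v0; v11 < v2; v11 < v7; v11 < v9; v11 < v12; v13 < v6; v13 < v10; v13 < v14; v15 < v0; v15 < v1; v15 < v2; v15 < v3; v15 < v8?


A chain is a totally ordered subset; we count the number of elements in a maximum chain.
Compute, for each element x, the size of the longest chain ending at x:
  v4: 1
  v11: 1
  v13: 1
  v15: 1
  v1: 2
  v5: 2
  ...
A maximum chain: v4 < v0
Number of elements in the longest chain: 2


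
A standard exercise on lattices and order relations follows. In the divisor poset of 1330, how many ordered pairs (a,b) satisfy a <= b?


The order relation is {(a,b) : a <= b}, reflexive so it includes (a,a).
Examples: (1,1), (1,10), (1,133), (1,1330), (1,14), ...
Total ordered pairs: 81


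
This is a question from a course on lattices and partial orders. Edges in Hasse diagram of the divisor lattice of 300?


A cover relation a -< b holds when a < b with no c strictly between.
Cover relations:
  1 -< 2
  1 -< 3
  1 -< 5
  2 -< 4
  2 -< 6
  2 -< 10
  3 -< 6
  3 -< 15
  ...25 more
Total: 33


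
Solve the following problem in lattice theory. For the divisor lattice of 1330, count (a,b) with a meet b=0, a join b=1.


Complement pair (a,b): a meet b = bottom, a join b = top.
Here: gcd(a,b)=1 and lcm(a,b)=1330, i.e. a*b=1330 with a,b coprime.
Pairs found: (1,1330), (2,665), (5,266), (7,190), ... (12 more)
Total ordered pairs: 16


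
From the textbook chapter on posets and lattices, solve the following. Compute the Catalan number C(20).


C(n) = C(2n, n) / (n+1).
C(40, 20) = 137846528820
C(20) = 137846528820 / 21 = 6564120420


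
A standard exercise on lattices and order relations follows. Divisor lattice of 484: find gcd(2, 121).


In a divisor lattice, meet = gcd (greatest common divisor).
By Euclidean algorithm or factoring: gcd(2,121) = 1


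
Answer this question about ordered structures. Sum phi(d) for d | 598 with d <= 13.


Divisors of 598 up to 13: [1, 2, 13]
phi values: [1, 1, 12]
Sum = 14


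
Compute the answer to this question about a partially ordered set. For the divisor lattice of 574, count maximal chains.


A maximal chain goes from the minimum element to a maximal element via cover relations.
Counting all min-to-max paths in the cover graph.
Total maximal chains: 6


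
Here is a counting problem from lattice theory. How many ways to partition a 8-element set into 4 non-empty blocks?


S(n,k) = k*S(n-1,k) + S(n-1,k-1).
S(7,4) = 350, S(7,3) = 301
S(8,4) = 4*350 + 301 = 1400 + 301
S(8,4) = 1701


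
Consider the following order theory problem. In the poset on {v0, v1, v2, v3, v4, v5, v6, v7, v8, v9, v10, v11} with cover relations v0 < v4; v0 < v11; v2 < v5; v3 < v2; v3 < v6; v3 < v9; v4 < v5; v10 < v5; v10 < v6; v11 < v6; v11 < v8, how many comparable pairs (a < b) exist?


A comparable pair {a,b} has a < b or b < a in the order.
Count unordered pairs where one element is strictly below the other.
Examples: {v0,v4}, {v0,v5}, {v0,v6}, {v0,v8}, ...
Total comparable pairs: 15


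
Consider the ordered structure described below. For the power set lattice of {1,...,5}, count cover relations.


A cover relation a -< b holds when a < b with no c strictly between.
Cover relations:
  {} -< {1}
  {} -< {2}
  {} -< {3}
  {} -< {4}
  {} -< {5}
  {1} -< {1,2}
  {1} -< {1,3}
  {1} -< {1,4}
  ...72 more
Total: 80


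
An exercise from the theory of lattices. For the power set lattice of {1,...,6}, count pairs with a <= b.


The order relation is {(a,b) : a <= b}, reflexive so it includes (a,a).
Examples: ({},{}), ({},{1,2}), ({},{1,2,3}), ({},{1,2,3,4}), ({},{1,2,3,4,5}), ...
Total ordered pairs: 729


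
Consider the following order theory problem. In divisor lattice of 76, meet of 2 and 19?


In a divisor lattice, meet = gcd (greatest common divisor).
By Euclidean algorithm or factoring: gcd(2,19) = 1


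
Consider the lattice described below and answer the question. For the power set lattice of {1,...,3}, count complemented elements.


An element a is complemented if some b has a meet b = bottom, a join b = top.
every subset A has complement S\A, so all elements are complemented.
Complemented elements: {}, {1}, {2}, {3}, {1,2}, {1,3}, ... (2 more)
Count: 8


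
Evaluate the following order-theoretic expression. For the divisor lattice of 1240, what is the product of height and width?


Height = length of longest chain minus 1; width = size of largest antichain.
A maximum chain: 1 | 31 | 155 | 310 | 620 | 1240  (height 5).
A maximum antichain: {4, 10, 62, 155}  (width 4).
Product = 5 * 4 = 20


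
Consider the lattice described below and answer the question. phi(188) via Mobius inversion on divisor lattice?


phi(n) = n * prod_{p|n} (1 - 1/p).
Prime divisors of 188: [2, 47]
phi(188) = 188 * (1 - 1/2) * (1 - 1/47)
phi(188) = 92


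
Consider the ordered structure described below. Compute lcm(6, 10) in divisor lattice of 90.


In a divisor lattice, join = lcm (least common multiple).
gcd(6,10) = 2
lcm(6,10) = 6*10/gcd = 60/2 = 30


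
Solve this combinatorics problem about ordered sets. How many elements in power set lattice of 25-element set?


Power set = 2^n.
2^25 = 33554432


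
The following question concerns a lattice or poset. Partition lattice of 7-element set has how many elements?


B(n) = number of set partitions of an n-element set.
B(n) satisfies the recurrence: B(n+1) = sum_k C(n,k)*B(k).
B(7) = 877


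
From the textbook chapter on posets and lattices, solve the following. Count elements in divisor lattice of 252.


Divisors of 252: [1, 2, 3, 4, 6, 7, 9, 12, 14, 18, 21, 28, 36, 42, 63, 84, 126, 252]
Count: 18


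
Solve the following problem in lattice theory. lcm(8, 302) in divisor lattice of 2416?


Join=lcm.
gcd(8,302)=2
lcm=1208


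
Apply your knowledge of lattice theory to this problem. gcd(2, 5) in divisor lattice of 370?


Meet=gcd.
gcd(2,5)=1


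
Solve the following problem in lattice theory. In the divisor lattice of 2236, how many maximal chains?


A maximal chain goes from the minimum element to a maximal element via cover relations.
Counting all min-to-max paths in the cover graph.
Total maximal chains: 12


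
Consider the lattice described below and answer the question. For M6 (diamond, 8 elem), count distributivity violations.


Distributive law: a ^ (b v c) = (a ^ b) v (a ^ c).
Check all 8^3 = 512 ordered triples (a,b,c).
  e.g. a=a1, b=a2, c=a3: lhs=a1 != rhs=0
  e.g. a=a1, b=a2, c=a4: lhs=a1 != rhs=0
Total violating triples: 120


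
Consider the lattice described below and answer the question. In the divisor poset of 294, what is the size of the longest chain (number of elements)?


A chain is a totally ordered subset; we count the number of elements in a maximum chain.
Compute, for each element x, the size of the longest chain ending at x:
  1: 1
  2: 2
  3: 2
  7: 2
  49: 3
  6: 3
  ...
A maximum chain: 1 < 2 < 6 < 42 < 294
Number of elements in the longest chain: 5


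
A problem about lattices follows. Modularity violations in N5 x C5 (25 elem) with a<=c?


Modular law: if a <= c then a v (b ^ c) = (a v b) ^ c.
Check all triples (a,b,c) with a <= c among 25 elements.
  e.g. a=(a,0), b=(c,0), c=(b,0): lhs=(a,0) != rhs=(b,0)
  e.g. a=(a,0), b=(c,1), c=(b,0): lhs=(a,0) != rhs=(b,0)
Total violating triples: 75


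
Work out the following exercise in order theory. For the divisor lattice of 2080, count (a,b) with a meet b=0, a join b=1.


Complement pair (a,b): a meet b = bottom, a join b = top.
Here: gcd(a,b)=1 and lcm(a,b)=2080, i.e. a*b=2080 with a,b coprime.
Pairs found: (1,2080), (5,416), (13,160), (32,65), ... (4 more)
Total ordered pairs: 8


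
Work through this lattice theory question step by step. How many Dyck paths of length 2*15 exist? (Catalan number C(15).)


C(n) = C(2n, n) / (n+1).
C(30, 15) = 155117520
C(15) = 155117520 / 16 = 9694845


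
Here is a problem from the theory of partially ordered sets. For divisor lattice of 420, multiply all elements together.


Divisors of 420: [1, 2, 3, 4, 5, 6, 7, 10, 12, 14, 15, 20, 21, 28, 30, 35, 42, 60, 70, 84, 105, 140, 210, 420]
Product = n^(d(n)/2) = 420^(24/2)
Product = 30129469486639681536000000000000


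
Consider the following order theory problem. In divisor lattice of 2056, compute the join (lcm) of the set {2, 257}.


In a divisor lattice, join = lcm (least common multiple).
Compute lcm iteratively: start with first element, then lcm(current, next).
Elements: [2, 257]
lcm(2,257) = 514
Final lcm = 514


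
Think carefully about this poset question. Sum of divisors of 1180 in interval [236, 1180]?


Interval [236,1180] in divisors of 1180: [236, 1180]
Sum = 1416


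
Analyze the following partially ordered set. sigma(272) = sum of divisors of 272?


sigma(n) = sum of divisors.
Divisors of 272: [1, 2, 4, 8, 16, 17, 34, 68, 136, 272]
Sum = 558


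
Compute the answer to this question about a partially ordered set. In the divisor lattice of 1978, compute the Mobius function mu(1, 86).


In a divisor lattice, mu(a,b) = mu(b/a) where mu is the classical Mobius function.
b/a = 86/1 = 86
Prime factorization of 86: primes [2, 43]
86 is squarefree with 2 prime factor(s), so mu(86) = (-1)^2 = 1


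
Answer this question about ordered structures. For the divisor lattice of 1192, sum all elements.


sigma(n) = sum of divisors.
Divisors of 1192: [1, 2, 4, 8, 149, 298, 596, 1192]
Sum = 2250


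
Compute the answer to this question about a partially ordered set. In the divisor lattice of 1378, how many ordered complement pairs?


Complement pair (a,b): a meet b = bottom, a join b = top.
Here: gcd(a,b)=1 and lcm(a,b)=1378, i.e. a*b=1378 with a,b coprime.
Pairs found: (1,1378), (2,689), (13,106), (26,53), ... (4 more)
Total ordered pairs: 8


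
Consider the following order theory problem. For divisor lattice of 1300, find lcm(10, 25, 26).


In a divisor lattice, join = lcm (least common multiple).
Compute lcm iteratively: start with first element, then lcm(current, next).
Elements: [10, 25, 26]
lcm(10,25) = 50
lcm(50,26) = 650
Final lcm = 650


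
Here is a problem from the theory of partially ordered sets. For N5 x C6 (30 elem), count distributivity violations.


Distributive law: a ^ (b v c) = (a ^ b) v (a ^ c).
Check all 30^3 = 27000 ordered triples (a,b,c).
  e.g. a=(b,0), b=(a,0), c=(c,0): lhs=(b,0) != rhs=(a,0)
  e.g. a=(b,0), b=(a,0), c=(c,1): lhs=(b,0) != rhs=(a,0)
Total violating triples: 432


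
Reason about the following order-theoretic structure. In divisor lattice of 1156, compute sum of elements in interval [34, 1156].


Interval [34,1156] in divisors of 1156: [34, 68, 578, 1156]
Sum = 1836


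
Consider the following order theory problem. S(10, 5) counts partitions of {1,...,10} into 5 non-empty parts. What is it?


S(n,k) = k*S(n-1,k) + S(n-1,k-1).
S(9,5) = 6951, S(9,4) = 7770
S(10,5) = 5*6951 + 7770 = 34755 + 7770
S(10,5) = 42525


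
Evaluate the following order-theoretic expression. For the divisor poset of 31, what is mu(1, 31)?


In a divisor lattice, mu(a,b) = mu(b/a) where mu is the classical Mobius function.
b/a = 31/1 = 31
Prime factorization of 31: primes [31]
31 is squarefree with 1 prime factor(s), so mu(31) = (-1)^1 = -1


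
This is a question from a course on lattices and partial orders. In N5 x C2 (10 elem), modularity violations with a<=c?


Modular law: if a <= c then a v (b ^ c) = (a v b) ^ c.
Check all triples (a,b,c) with a <= c among 10 elements.
  e.g. a=(a,0), b=(c,0), c=(b,0): lhs=(a,0) != rhs=(b,0)
  e.g. a=(a,0), b=(c,1), c=(b,0): lhs=(a,0) != rhs=(b,0)
Total violating triples: 6


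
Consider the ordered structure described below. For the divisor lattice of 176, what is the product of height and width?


Height = length of longest chain minus 1; width = size of largest antichain.
A maximum chain: 1 | 11 | 22 | 44 | 88 | 176  (height 5).
A maximum antichain: {2, 11}  (width 2).
Product = 5 * 2 = 10


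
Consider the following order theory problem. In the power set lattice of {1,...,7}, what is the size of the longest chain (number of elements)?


A chain is a totally ordered subset; we count the number of elements in a maximum chain.
Compute, for each element x, the size of the longest chain ending at x:
  {}: 1
  {1}: 2
  {2}: 2
  {3}: 2
  {4}: 2
  {5}: 2
  ...
A maximum chain: {} < {1} < {1,2} < {1,2,3} < {1,2,3,4} < {1,2,3,4,5} < {1,2,3,4,5,6} < {1,2,3,4,5,6,7}
Number of elements in the longest chain: 8


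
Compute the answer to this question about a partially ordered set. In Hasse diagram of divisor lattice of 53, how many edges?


A cover relation a -< b holds when a < b with no c strictly between.
Cover relations:
  1 -< 53
Total: 1


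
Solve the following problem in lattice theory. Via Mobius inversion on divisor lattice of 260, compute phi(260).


phi(n) = n * prod_{p|n} (1 - 1/p).
Prime divisors of 260: [2, 5, 13]
phi(260) = 260 * (1 - 1/2) * (1 - 1/5) * (1 - 1/13)
phi(260) = 96


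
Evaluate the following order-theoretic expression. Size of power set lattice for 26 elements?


Power set = 2^n.
2^26 = 67108864


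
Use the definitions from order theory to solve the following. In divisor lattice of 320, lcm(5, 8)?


Join=lcm.
gcd(5,8)=1
lcm=40


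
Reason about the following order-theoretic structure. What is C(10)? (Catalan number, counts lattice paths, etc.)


C(n) = C(2n, n) / (n+1).
C(20, 10) = 184756
C(10) = 184756 / 11 = 16796


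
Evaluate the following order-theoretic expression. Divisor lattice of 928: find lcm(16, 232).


In a divisor lattice, join = lcm (least common multiple).
gcd(16,232) = 8
lcm(16,232) = 16*232/gcd = 3712/8 = 464


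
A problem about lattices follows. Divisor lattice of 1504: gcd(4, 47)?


Meet=gcd.
gcd(4,47)=1


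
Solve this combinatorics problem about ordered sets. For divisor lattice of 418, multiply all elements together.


Divisors of 418: [1, 2, 11, 19, 22, 38, 209, 418]
Product = n^(d(n)/2) = 418^(8/2)
Product = 30528476176


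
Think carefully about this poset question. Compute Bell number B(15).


B(n) = number of set partitions of an n-element set.
B(n) satisfies the recurrence: B(n+1) = sum_k C(n,k)*B(k).
B(15) = 1382958545


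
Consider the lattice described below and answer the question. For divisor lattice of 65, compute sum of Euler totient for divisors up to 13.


Divisors of 65 up to 13: [1, 5, 13]
phi values: [1, 4, 12]
Sum = 17


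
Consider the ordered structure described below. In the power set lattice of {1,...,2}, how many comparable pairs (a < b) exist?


A comparable pair {a,b} has a < b or b < a in the order.
Count unordered pairs where one element is strictly below the other.
Examples: {{},{1}}, {{},{2}}, {{},{1,2}}, {{1},{1,2}}, ...
Total comparable pairs: 5


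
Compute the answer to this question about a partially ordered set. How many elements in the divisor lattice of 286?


Divisors of 286: [1, 2, 11, 13, 22, 26, 143, 286]
Count: 8


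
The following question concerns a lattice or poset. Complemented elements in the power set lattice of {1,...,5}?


An element a is complemented if some b has a meet b = bottom, a join b = top.
every subset A has complement S\A, so all elements are complemented.
Complemented elements: {}, {1}, {2}, {3}, {4}, {5}, ... (26 more)
Count: 32


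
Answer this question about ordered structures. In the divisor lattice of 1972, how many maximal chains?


A maximal chain goes from the minimum element to a maximal element via cover relations.
Counting all min-to-max paths in the cover graph.
Total maximal chains: 12


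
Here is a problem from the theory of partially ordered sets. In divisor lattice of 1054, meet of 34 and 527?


In a divisor lattice, meet = gcd (greatest common divisor).
By Euclidean algorithm or factoring: gcd(34,527) = 17


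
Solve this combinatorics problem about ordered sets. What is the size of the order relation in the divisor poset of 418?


The order relation is {(a,b) : a <= b}, reflexive so it includes (a,a).
Examples: (1,1), (1,11), (1,19), (1,2), (1,209), ...
Total ordered pairs: 27


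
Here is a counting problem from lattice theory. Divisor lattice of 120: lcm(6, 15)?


Join=lcm.
gcd(6,15)=3
lcm=30


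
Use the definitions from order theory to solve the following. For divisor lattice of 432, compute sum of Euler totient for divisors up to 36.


Divisors of 432 up to 36: [1, 2, 3, 4, 6, 8, 9, 12, 16, 18, 24, 27, 36]
phi values: [1, 1, 2, 2, 2, 4, 6, 4, 8, 6, 8, 18, 12]
Sum = 74


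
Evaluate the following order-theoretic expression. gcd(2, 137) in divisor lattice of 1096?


Meet=gcd.
gcd(2,137)=1


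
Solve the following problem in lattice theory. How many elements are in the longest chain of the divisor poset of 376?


A chain is a totally ordered subset; we count the number of elements in a maximum chain.
Compute, for each element x, the size of the longest chain ending at x:
  1: 1
  2: 2
  47: 2
  4: 3
  8: 4
  94: 3
  ...
A maximum chain: 1 < 2 < 4 < 8 < 376
Number of elements in the longest chain: 5


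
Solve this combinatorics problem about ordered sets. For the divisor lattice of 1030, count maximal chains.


A maximal chain goes from the minimum element to a maximal element via cover relations.
Counting all min-to-max paths in the cover graph.
Total maximal chains: 6


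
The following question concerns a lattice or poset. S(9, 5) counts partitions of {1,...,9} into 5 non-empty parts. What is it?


S(n,k) = k*S(n-1,k) + S(n-1,k-1).
S(8,5) = 1050, S(8,4) = 1701
S(9,5) = 5*1050 + 1701 = 5250 + 1701
S(9,5) = 6951


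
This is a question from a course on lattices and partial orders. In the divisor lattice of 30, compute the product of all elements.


Divisors of 30: [1, 2, 3, 5, 6, 10, 15, 30]
Product = n^(d(n)/2) = 30^(8/2)
Product = 810000


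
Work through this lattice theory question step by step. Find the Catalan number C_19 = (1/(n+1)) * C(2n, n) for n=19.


C(n) = C(2n, n) / (n+1).
C(38, 19) = 35345263800
C(19) = 35345263800 / 20 = 1767263190


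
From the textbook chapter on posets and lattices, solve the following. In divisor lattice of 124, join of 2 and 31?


In a divisor lattice, join = lcm (least common multiple).
gcd(2,31) = 1
lcm(2,31) = 2*31/gcd = 62/1 = 62


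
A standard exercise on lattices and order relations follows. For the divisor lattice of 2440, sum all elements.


sigma(n) = sum of divisors.
Divisors of 2440: [1, 2, 4, 5, 8, 10, 20, 40, 61, 122, 244, 305, 488, 610, 1220, 2440]
Sum = 5580


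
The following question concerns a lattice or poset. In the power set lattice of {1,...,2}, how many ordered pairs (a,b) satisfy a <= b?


The order relation is {(a,b) : a <= b}, reflexive so it includes (a,a).
Examples: ({},{}), ({},{1,2}), ({},{1}), ({},{2}), ({1,2},{1,2}), ...
Total ordered pairs: 9


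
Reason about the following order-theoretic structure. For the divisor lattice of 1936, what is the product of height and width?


Height = length of longest chain minus 1; width = size of largest antichain.
A maximum chain: 1 | 11 | 121 | 242 | 484 | 968 | 1936  (height 6).
A maximum antichain: {4, 22, 121}  (width 3).
Product = 6 * 3 = 18


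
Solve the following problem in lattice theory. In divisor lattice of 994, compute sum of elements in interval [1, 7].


Interval [1,7] in divisors of 994: [1, 7]
Sum = 8


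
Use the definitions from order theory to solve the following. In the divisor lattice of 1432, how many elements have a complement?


An element a is complemented if some b has a meet b = bottom, a join b = top.
a is complemented iff gcd(a, n/a)=1, i.e. a is a unitary divisor of 1432.
Complemented elements: 1, 8, 179, 1432
Count: 4


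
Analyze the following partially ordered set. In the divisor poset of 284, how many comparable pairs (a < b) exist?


A comparable pair {a,b} has a < b or b < a in the order.
Count unordered pairs where one element is strictly below the other.
Examples: {1,2}, {1,4}, {1,71}, {1,142}, ...
Total comparable pairs: 12


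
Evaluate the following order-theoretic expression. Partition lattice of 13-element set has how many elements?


B(n) = number of set partitions of an n-element set.
B(n) satisfies the recurrence: B(n+1) = sum_k C(n,k)*B(k).
B(13) = 27644437


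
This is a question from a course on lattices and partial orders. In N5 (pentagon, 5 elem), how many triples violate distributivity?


Distributive law: a ^ (b v c) = (a ^ b) v (a ^ c).
Check all 5^3 = 125 ordered triples (a,b,c).
  e.g. a=b, b=a, c=c: lhs=b != rhs=a
  e.g. a=b, b=c, c=a: lhs=b != rhs=a
Total violating triples: 2


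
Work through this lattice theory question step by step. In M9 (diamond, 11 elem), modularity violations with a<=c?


Modular law: if a <= c then a v (b ^ c) = (a v b) ^ c.
Check all triples (a,b,c) with a <= c among 11 elements.
This lattice is modular (diamonds M_m and their chain-products are modular).
Total violating triples: 0


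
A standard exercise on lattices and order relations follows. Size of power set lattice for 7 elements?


Power set = 2^n.
2^7 = 128


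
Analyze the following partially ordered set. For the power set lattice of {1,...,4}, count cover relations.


A cover relation a -< b holds when a < b with no c strictly between.
Cover relations:
  {} -< {1}
  {} -< {2}
  {} -< {3}
  {} -< {4}
  {1} -< {1,2}
  {1} -< {1,3}
  {1} -< {1,4}
  {2} -< {1,2}
  ...24 more
Total: 32


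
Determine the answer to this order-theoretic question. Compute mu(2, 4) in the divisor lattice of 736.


In a divisor lattice, mu(a,b) = mu(b/a) where mu is the classical Mobius function.
b/a = 4/2 = 2
Prime factorization of 2: primes [2]
2 is squarefree with 1 prime factor(s), so mu(2) = (-1)^1 = -1


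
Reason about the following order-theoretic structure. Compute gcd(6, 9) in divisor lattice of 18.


In a divisor lattice, meet = gcd (greatest common divisor).
By Euclidean algorithm or factoring: gcd(6,9) = 3


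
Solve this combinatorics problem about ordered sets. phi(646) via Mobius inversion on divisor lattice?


phi(n) = n * prod_{p|n} (1 - 1/p).
Prime divisors of 646: [2, 17, 19]
phi(646) = 646 * (1 - 1/2) * (1 - 1/17) * (1 - 1/19)
phi(646) = 288


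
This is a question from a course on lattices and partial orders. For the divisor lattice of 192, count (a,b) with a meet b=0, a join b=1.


Complement pair (a,b): a meet b = bottom, a join b = top.
Here: gcd(a,b)=1 and lcm(a,b)=192, i.e. a*b=192 with a,b coprime.
Pairs found: (1,192), (3,64), (64,3), (192,1)
Total ordered pairs: 4


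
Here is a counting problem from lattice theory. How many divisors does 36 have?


Divisors of 36: [1, 2, 3, 4, 6, 9, 12, 18, 36]
Count: 9


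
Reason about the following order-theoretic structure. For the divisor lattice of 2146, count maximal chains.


A maximal chain goes from the minimum element to a maximal element via cover relations.
Counting all min-to-max paths in the cover graph.
Total maximal chains: 6


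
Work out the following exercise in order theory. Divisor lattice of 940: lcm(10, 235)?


Join=lcm.
gcd(10,235)=5
lcm=470


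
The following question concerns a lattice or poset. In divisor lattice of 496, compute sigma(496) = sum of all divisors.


sigma(n) = sum of divisors.
Divisors of 496: [1, 2, 4, 8, 16, 31, 62, 124, 248, 496]
Sum = 992


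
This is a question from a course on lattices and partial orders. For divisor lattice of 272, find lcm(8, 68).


In a divisor lattice, join = lcm (least common multiple).
Compute lcm iteratively: start with first element, then lcm(current, next).
Elements: [8, 68]
lcm(8,68) = 136
Final lcm = 136


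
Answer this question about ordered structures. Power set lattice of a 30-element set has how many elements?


Power set = 2^n.
2^30 = 1073741824


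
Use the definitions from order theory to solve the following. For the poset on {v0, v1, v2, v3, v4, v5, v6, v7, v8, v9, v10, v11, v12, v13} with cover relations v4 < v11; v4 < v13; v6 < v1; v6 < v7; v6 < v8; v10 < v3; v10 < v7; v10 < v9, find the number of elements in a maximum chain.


A chain is a totally ordered subset; we count the number of elements in a maximum chain.
Compute, for each element x, the size of the longest chain ending at x:
  v0: 1
  v2: 1
  v4: 1
  v5: 1
  v6: 1
  v10: 1
  ...
A maximum chain: v6 < v1
Number of elements in the longest chain: 2


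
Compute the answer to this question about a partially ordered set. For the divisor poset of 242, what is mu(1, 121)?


In a divisor lattice, mu(a,b) = mu(b/a) where mu is the classical Mobius function.
b/a = 121/1 = 121
Prime factorization of 121: primes [11]
121 is not squarefree, so mu(121) = 0


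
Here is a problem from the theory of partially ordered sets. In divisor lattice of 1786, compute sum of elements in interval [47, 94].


Interval [47,94] in divisors of 1786: [47, 94]
Sum = 141


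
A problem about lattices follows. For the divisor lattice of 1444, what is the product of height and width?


Height = length of longest chain minus 1; width = size of largest antichain.
A maximum chain: 1 | 19 | 361 | 722 | 1444  (height 4).
A maximum antichain: {4, 38, 361}  (width 3).
Product = 4 * 3 = 12


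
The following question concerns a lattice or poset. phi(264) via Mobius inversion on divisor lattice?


phi(n) = n * prod_{p|n} (1 - 1/p).
Prime divisors of 264: [2, 3, 11]
phi(264) = 264 * (1 - 1/2) * (1 - 1/3) * (1 - 1/11)
phi(264) = 80


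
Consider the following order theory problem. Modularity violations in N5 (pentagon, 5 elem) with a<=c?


Modular law: if a <= c then a v (b ^ c) = (a v b) ^ c.
Check all triples (a,b,c) with a <= c among 5 elements.
  e.g. a=a, b=c, c=b: lhs=a != rhs=b
Total violating triples: 1


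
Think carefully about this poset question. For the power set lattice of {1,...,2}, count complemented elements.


An element a is complemented if some b has a meet b = bottom, a join b = top.
every subset A has complement S\A, so all elements are complemented.
Complemented elements: {}, {1}, {2}, {1,2}
Count: 4


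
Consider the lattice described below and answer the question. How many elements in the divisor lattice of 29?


Divisors of 29: [1, 29]
Count: 2


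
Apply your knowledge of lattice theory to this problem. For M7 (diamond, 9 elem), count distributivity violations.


Distributive law: a ^ (b v c) = (a ^ b) v (a ^ c).
Check all 9^3 = 729 ordered triples (a,b,c).
  e.g. a=a1, b=a2, c=a3: lhs=a1 != rhs=0
  e.g. a=a1, b=a2, c=a4: lhs=a1 != rhs=0
Total violating triples: 210


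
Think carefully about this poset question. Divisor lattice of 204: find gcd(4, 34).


In a divisor lattice, meet = gcd (greatest common divisor).
By Euclidean algorithm or factoring: gcd(4,34) = 2


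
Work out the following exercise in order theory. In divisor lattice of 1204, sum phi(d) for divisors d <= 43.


Divisors of 1204 up to 43: [1, 2, 4, 7, 14, 28, 43]
phi values: [1, 1, 2, 6, 6, 12, 42]
Sum = 70


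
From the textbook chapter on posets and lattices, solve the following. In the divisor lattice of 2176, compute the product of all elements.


Divisors of 2176: [1, 2, 4, 8, 16, 17, 32, 34, 64, 68, 128, 136, 272, 544, 1088, 2176]
Product = n^(d(n)/2) = 2176^(16/2)
Product = 502656297790633035773771776


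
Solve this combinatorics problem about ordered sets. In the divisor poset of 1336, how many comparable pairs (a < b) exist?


A comparable pair {a,b} has a < b or b < a in the order.
Count unordered pairs where one element is strictly below the other.
Examples: {1,2}, {1,4}, {1,8}, {1,167}, ...
Total comparable pairs: 22


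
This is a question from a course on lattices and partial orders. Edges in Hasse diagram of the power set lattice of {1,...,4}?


A cover relation a -< b holds when a < b with no c strictly between.
Cover relations:
  {} -< {1}
  {} -< {2}
  {} -< {3}
  {} -< {4}
  {1} -< {1,2}
  {1} -< {1,3}
  {1} -< {1,4}
  {2} -< {1,2}
  ...24 more
Total: 32


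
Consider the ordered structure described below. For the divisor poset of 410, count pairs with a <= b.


The order relation is {(a,b) : a <= b}, reflexive so it includes (a,a).
Examples: (1,1), (1,10), (1,2), (1,205), (1,41), ...
Total ordered pairs: 27


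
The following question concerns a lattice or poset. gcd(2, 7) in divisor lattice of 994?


Meet=gcd.
gcd(2,7)=1


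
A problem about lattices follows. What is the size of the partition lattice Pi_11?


B(n) = number of set partitions of an n-element set.
B(n) satisfies the recurrence: B(n+1) = sum_k C(n,k)*B(k).
B(11) = 678570


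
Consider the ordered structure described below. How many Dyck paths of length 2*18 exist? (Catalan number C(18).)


C(n) = C(2n, n) / (n+1).
C(36, 18) = 9075135300
C(18) = 9075135300 / 19 = 477638700


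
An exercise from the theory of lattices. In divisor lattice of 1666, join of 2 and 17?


In a divisor lattice, join = lcm (least common multiple).
gcd(2,17) = 1
lcm(2,17) = 2*17/gcd = 34/1 = 34


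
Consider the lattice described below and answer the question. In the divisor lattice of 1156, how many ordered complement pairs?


Complement pair (a,b): a meet b = bottom, a join b = top.
Here: gcd(a,b)=1 and lcm(a,b)=1156, i.e. a*b=1156 with a,b coprime.
Pairs found: (1,1156), (4,289), (289,4), (1156,1)
Total ordered pairs: 4


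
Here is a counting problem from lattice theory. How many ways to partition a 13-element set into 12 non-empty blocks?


S(n,k) = k*S(n-1,k) + S(n-1,k-1).
S(12,12) = 1, S(12,11) = 66
S(13,12) = 12*1 + 66 = 12 + 66
S(13,12) = 78


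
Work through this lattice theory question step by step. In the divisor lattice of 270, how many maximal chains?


A maximal chain goes from the minimum element to a maximal element via cover relations.
Counting all min-to-max paths in the cover graph.
Total maximal chains: 20


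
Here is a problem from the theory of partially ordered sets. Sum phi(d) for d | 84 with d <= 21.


Divisors of 84 up to 21: [1, 2, 3, 4, 6, 7, 12, 14, 21]
phi values: [1, 1, 2, 2, 2, 6, 4, 6, 12]
Sum = 36


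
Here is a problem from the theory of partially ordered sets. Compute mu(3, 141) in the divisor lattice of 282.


In a divisor lattice, mu(a,b) = mu(b/a) where mu is the classical Mobius function.
b/a = 141/3 = 47
Prime factorization of 47: primes [47]
47 is squarefree with 1 prime factor(s), so mu(47) = (-1)^1 = -1


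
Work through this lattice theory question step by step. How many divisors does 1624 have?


Divisors of 1624: [1, 2, 4, 7, 8, 14, 28, 29, 56, 58, 116, 203, 232, 406, 812, 1624]
Count: 16


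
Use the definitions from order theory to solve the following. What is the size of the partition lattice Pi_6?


B(n) = number of set partitions of an n-element set.
B(n) satisfies the recurrence: B(n+1) = sum_k C(n,k)*B(k).
B(6) = 203


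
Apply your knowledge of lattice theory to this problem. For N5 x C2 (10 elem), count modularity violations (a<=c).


Modular law: if a <= c then a v (b ^ c) = (a v b) ^ c.
Check all triples (a,b,c) with a <= c among 10 elements.
  e.g. a=(a,0), b=(c,0), c=(b,0): lhs=(a,0) != rhs=(b,0)
  e.g. a=(a,0), b=(c,1), c=(b,0): lhs=(a,0) != rhs=(b,0)
Total violating triples: 6


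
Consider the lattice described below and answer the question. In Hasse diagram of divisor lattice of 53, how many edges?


A cover relation a -< b holds when a < b with no c strictly between.
Cover relations:
  1 -< 53
Total: 1


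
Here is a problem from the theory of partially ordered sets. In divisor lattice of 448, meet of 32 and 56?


In a divisor lattice, meet = gcd (greatest common divisor).
By Euclidean algorithm or factoring: gcd(32,56) = 8


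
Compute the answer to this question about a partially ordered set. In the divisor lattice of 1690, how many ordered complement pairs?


Complement pair (a,b): a meet b = bottom, a join b = top.
Here: gcd(a,b)=1 and lcm(a,b)=1690, i.e. a*b=1690 with a,b coprime.
Pairs found: (1,1690), (2,845), (5,338), (10,169), ... (4 more)
Total ordered pairs: 8


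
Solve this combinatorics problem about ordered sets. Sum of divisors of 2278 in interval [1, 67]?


Interval [1,67] in divisors of 2278: [1, 67]
Sum = 68


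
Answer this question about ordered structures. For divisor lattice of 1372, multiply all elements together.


Divisors of 1372: [1, 2, 4, 7, 14, 28, 49, 98, 196, 343, 686, 1372]
Product = n^(d(n)/2) = 1372^(12/2)
Product = 6669982097041199104


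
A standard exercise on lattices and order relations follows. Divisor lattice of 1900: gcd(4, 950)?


Meet=gcd.
gcd(4,950)=2


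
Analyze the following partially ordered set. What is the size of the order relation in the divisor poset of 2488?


The order relation is {(a,b) : a <= b}, reflexive so it includes (a,a).
Examples: (1,1), (1,1244), (1,2), (1,2488), (1,311), ...
Total ordered pairs: 30


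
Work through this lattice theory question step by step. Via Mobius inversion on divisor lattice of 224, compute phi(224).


phi(n) = n * prod_{p|n} (1 - 1/p).
Prime divisors of 224: [2, 7]
phi(224) = 224 * (1 - 1/2) * (1 - 1/7)
phi(224) = 96


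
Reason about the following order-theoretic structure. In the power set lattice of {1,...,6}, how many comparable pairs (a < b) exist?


A comparable pair {a,b} has a < b or b < a in the order.
Count unordered pairs where one element is strictly below the other.
Examples: {{},{1}}, {{},{2}}, {{},{3}}, {{},{4}}, ...
Total comparable pairs: 665


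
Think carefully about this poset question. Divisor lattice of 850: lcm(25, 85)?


Join=lcm.
gcd(25,85)=5
lcm=425


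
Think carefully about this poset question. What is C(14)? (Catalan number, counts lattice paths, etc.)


C(n) = C(2n, n) / (n+1).
C(28, 14) = 40116600
C(14) = 40116600 / 15 = 2674440


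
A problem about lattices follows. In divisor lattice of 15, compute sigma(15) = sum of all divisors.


sigma(n) = sum of divisors.
Divisors of 15: [1, 3, 5, 15]
Sum = 24


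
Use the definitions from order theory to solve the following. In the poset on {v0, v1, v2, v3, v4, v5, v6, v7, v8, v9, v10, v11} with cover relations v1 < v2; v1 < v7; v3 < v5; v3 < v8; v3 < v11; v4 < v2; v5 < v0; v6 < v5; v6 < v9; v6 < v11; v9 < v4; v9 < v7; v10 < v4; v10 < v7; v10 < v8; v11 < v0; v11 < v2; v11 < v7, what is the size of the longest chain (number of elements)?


A chain is a totally ordered subset; we count the number of elements in a maximum chain.
Compute, for each element x, the size of the longest chain ending at x:
  v1: 1
  v3: 1
  v6: 1
  v10: 1
  v9: 2
  v5: 2
  ...
A maximum chain: v6 < v9 < v4 < v2
Number of elements in the longest chain: 4


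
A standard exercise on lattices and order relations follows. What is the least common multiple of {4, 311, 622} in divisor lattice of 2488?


In a divisor lattice, join = lcm (least common multiple).
Compute lcm iteratively: start with first element, then lcm(current, next).
Elements: [4, 311, 622]
lcm(4,311) = 1244
lcm(1244,622) = 1244
Final lcm = 1244


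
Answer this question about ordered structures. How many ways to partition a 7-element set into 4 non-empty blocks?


S(n,k) = k*S(n-1,k) + S(n-1,k-1).
S(6,4) = 65, S(6,3) = 90
S(7,4) = 4*65 + 90 = 260 + 90
S(7,4) = 350
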